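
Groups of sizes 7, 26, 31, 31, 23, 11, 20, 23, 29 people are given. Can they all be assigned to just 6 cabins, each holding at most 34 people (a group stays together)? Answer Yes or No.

No

Total = 201 people; ⌈201/34⌉ = 6.
7 groups each exceed half the capacity and cannot share a cabin, forcing at least 7 cabins.
At least 7 cabins are required, but only 6 are allowed.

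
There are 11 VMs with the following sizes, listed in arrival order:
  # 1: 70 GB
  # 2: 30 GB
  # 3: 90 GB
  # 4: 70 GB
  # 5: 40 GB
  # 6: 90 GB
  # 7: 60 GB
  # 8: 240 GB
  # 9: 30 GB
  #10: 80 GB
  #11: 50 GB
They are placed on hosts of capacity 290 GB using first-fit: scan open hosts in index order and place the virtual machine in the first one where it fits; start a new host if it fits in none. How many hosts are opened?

  70 → host 1 (new)  [load 70/290]
  30 → host 1  [load 100/290]
  90 → host 1  [load 190/290]
  70 → host 1  [load 260/290]
  40 → host 2 (new)  [load 40/290]
  90 → host 2  [load 130/290]
  60 → host 2  [load 190/290]
  240 → host 3 (new)  [load 240/290]
  30 → host 1  [load 290/290]
  80 → host 2  [load 270/290]
  50 → host 3  [load 290/290]
3 hosts opened.

3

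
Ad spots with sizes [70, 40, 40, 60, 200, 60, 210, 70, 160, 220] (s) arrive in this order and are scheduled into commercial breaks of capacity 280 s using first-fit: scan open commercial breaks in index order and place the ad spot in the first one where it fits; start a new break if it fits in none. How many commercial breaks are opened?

  70 → break 1 (new)  [load 70/280]
  40 → break 1  [load 110/280]
  40 → break 1  [load 150/280]
  60 → break 1  [load 210/280]
  200 → break 2 (new)  [load 200/280]
  60 → break 1  [load 270/280]
  210 → break 3 (new)  [load 210/280]
  70 → break 2  [load 270/280]
  160 → break 4 (new)  [load 160/280]
  220 → break 5 (new)  [load 220/280]
5 commercial breaks opened.

5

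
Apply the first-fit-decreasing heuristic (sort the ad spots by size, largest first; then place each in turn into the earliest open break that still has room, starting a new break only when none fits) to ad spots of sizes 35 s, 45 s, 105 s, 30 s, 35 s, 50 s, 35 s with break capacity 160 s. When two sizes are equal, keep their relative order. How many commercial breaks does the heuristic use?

Sorted descending: 105, 50, 45, 35, 35, 35, 30.
  105 → break 1 (new)  [load 105/160]
  50 → break 1  [load 155/160]
  45 → break 2 (new)  [load 45/160]
  35 → break 2  [load 80/160]
  35 → break 2  [load 115/160]
  35 → break 2  [load 150/160]
  30 → break 3 (new)  [load 30/160]
3 commercial breaks opened.

3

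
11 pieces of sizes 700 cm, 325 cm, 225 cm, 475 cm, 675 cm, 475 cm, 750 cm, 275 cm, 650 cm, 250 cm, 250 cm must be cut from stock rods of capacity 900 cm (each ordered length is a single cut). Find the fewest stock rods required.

7

Total = 750 + 700 + 675 + 650 + 475 + 475 + 325 + 275 + 250 + 250 + 225 = 5050 cm.
Lower bound: ⌈5050/900⌉ = 6 stock rods.
A packing using 7 stock rods:
  stock rod 1: 750 = 750
  stock rod 2: 700 = 700
  stock rod 3: 675 + 225 = 900
  stock rod 4: 650 + 250 = 900
  stock rod 5: 475 + 325 = 800
  stock rod 6: 475 + 275 = 750
  stock rod 7: 250 = 250
No arrangement into 6 stock rods stays within capacity, so 7 is optimal.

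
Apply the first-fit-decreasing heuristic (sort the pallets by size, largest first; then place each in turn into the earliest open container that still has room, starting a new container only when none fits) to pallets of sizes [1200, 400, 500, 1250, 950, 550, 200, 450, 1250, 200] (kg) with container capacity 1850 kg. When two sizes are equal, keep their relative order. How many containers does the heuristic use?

4

Sorted descending: 1250, 1250, 1200, 950, 550, 500, 450, 400, 200, 200.
  1250 → container 1 (new)  [load 1250/1850]
  1250 → container 2 (new)  [load 1250/1850]
  1200 → container 3 (new)  [load 1200/1850]
  950 → container 4 (new)  [load 950/1850]
  550 → container 1  [load 1800/1850]
  500 → container 2  [load 1750/1850]
  450 → container 3  [load 1650/1850]
  400 → container 4  [load 1350/1850]
  200 → container 3  [load 1850/1850]
  200 → container 4  [load 1550/1850]
4 containers opened.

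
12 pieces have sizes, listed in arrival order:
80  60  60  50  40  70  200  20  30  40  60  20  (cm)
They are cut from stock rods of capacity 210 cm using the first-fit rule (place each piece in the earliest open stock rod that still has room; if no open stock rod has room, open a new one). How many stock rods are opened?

  80 → stock rod 1 (new)  [load 80/210]
  60 → stock rod 1  [load 140/210]
  60 → stock rod 1  [load 200/210]
  50 → stock rod 2 (new)  [load 50/210]
  40 → stock rod 2  [load 90/210]
  70 → stock rod 2  [load 160/210]
  200 → stock rod 3 (new)  [load 200/210]
  20 → stock rod 2  [load 180/210]
  30 → stock rod 2  [load 210/210]
  40 → stock rod 4 (new)  [load 40/210]
  60 → stock rod 4  [load 100/210]
  20 → stock rod 4  [load 120/210]
4 stock rods opened.

4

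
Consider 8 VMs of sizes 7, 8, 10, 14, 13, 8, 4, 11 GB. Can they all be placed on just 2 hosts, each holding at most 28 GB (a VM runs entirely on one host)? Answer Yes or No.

Total = 75 GB; ⌈75/28⌉ = 3.
At least 3 hosts are required, but only 2 are allowed.

No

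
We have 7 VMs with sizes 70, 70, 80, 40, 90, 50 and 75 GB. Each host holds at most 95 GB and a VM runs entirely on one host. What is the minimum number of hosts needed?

6

Total = 90 + 80 + 75 + 70 + 70 + 50 + 40 = 475 GB.
Lower bound: ⌈475/95⌉ = 5 hosts.
Also, 6 VMs each exceed 95/2 GB, and no two of those can share a host, so at least 6 hosts are needed.
A packing using 6 hosts:
  host 1: 90 = 90
  host 2: 80 = 80
  host 3: 75 = 75
  host 4: 70 = 70
  host 5: 70 = 70
  host 6: 50 + 40 = 90
This matches the lower bound, so 6 is optimal.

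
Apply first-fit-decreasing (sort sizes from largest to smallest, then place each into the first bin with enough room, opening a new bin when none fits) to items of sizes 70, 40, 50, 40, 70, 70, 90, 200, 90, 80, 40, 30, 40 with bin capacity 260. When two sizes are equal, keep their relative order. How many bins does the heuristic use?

Sorted descending: 200, 90, 90, 80, 70, 70, 70, 50, 40, 40, 40, 40, 30.
  200 → bin 1 (new)  [load 200/260]
  90 → bin 2 (new)  [load 90/260]
  90 → bin 2  [load 180/260]
  80 → bin 2  [load 260/260]
  70 → bin 3 (new)  [load 70/260]
  70 → bin 3  [load 140/260]
  70 → bin 3  [load 210/260]
  50 → bin 1  [load 250/260]
  40 → bin 3  [load 250/260]
  40 → bin 4 (new)  [load 40/260]
  40 → bin 4  [load 80/260]
  40 → bin 4  [load 120/260]
  30 → bin 4  [load 150/260]
4 bins opened.

4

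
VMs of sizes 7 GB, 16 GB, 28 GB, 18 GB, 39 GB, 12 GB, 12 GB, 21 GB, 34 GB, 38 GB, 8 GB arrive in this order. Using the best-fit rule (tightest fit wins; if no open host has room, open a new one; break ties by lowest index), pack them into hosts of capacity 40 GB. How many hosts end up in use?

  7 → host 1 (new)  [load 7/40]
  16 → host 1  [load 23/40]
  28 → host 2 (new)  [load 28/40]
  18 → host 3 (new)  [load 18/40]
  39 → host 4 (new)  [load 39/40]
  12 → host 2  [load 40/40]
  12 → host 1  [load 35/40]
  21 → host 3  [load 39/40]
  34 → host 5 (new)  [load 34/40]
  38 → host 6 (new)  [load 38/40]
  8 → host 7 (new)  [load 8/40]
7 hosts opened.

7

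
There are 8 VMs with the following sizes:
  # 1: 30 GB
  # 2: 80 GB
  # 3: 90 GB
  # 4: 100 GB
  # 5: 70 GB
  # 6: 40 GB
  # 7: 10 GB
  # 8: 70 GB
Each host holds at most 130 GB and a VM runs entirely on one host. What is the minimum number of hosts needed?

5

Total = 100 + 90 + 80 + 70 + 70 + 40 + 30 + 10 = 490 GB.
Lower bound: ⌈490/130⌉ = 4 hosts.
Also, 5 VMs each exceed 65 GB, and no two of those can share a host, so at least 5 hosts are needed.
A packing using 5 hosts:
  host 1: 100 + 30 = 130
  host 2: 90 + 40 = 130
  host 3: 80 + 10 = 90
  host 4: 70 = 70
  host 5: 70 = 70
This matches the lower bound, so 5 is optimal.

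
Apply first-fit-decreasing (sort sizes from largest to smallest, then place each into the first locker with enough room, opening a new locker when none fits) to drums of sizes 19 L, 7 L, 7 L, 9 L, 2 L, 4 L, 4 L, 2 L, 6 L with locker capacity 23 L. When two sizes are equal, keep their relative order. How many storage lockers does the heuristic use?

Sorted descending: 19, 9, 7, 7, 6, 4, 4, 2, 2.
  19 → locker 1 (new)  [load 19/23]
  9 → locker 2 (new)  [load 9/23]
  7 → locker 2  [load 16/23]
  7 → locker 2  [load 23/23]
  6 → locker 3 (new)  [load 6/23]
  4 → locker 1  [load 23/23]
  4 → locker 3  [load 10/23]
  2 → locker 3  [load 12/23]
  2 → locker 3  [load 14/23]
3 storage lockers opened.

3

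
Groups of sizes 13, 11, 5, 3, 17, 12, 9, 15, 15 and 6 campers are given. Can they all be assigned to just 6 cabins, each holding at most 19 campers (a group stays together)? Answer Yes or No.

Total = 106 campers; ⌈106/19⌉ = 6.
The bound of 6 does not rule out 6, but exhaustive search shows no assignment into 6 cabins of capacity 19 campers exists — the minimum is 7.

No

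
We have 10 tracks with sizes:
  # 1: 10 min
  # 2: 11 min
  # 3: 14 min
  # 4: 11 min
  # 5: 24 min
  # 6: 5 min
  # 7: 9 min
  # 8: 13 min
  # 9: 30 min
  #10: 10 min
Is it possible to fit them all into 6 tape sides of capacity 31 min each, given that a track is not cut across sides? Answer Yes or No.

A valid assignment using 5 tape sides:
  side 1: 30 = 30
  side 2: 24 + 5 = 29
  side 3: 14 + 13 = 27
  side 4: 11 + 11 + 9 = 31
  side 5: 10 + 10 = 20
That uses only 5 ≤ 6, so 6 tape sides are enough.

Yes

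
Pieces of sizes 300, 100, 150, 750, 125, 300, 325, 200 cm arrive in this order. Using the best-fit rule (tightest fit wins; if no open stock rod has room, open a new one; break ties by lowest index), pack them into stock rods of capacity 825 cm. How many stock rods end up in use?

  300 → stock rod 1 (new)  [load 300/825]
  100 → stock rod 1  [load 400/825]
  150 → stock rod 1  [load 550/825]
  750 → stock rod 2 (new)  [load 750/825]
  125 → stock rod 1  [load 675/825]
  300 → stock rod 3 (new)  [load 300/825]
  325 → stock rod 3  [load 625/825]
  200 → stock rod 3  [load 825/825]
3 stock rods opened.

3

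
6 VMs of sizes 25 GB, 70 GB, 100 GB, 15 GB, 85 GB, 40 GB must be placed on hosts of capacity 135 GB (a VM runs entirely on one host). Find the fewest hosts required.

Total = 100 + 85 + 70 + 40 + 25 + 15 = 335 GB.
Lower bound: ⌈335/135⌉ = 3 hosts.
A packing using 3 hosts:
  host 1: 100 + 25 = 125
  host 2: 85 + 40 = 125
  host 3: 70 + 15 = 85
This matches the lower bound, so 3 is optimal.

3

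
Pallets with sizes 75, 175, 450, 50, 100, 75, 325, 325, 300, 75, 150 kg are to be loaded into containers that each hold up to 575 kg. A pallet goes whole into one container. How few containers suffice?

4

Total = 450 + 325 + 325 + 300 + 175 + 150 + 100 + 75 + 75 + 75 + 50 = 2100 kg.
Lower bound: ⌈2100/575⌉ = 4 containers.
A packing using 4 containers:
  container 1: 450 + 100 = 550
  container 2: 325 + 175 + 75 = 575
  container 3: 325 + 150 + 75 = 550
  container 4: 300 + 75 + 50 = 425
This matches the lower bound, so 4 is optimal.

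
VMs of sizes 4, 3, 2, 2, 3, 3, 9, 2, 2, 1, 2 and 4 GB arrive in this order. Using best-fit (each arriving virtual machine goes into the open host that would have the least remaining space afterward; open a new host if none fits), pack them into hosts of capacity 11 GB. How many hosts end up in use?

  4 → host 1 (new)  [load 4/11]
  3 → host 1  [load 7/11]
  2 → host 1  [load 9/11]
  2 → host 1  [load 11/11]
  3 → host 2 (new)  [load 3/11]
  3 → host 2  [load 6/11]
  9 → host 3 (new)  [load 9/11]
  2 → host 3  [load 11/11]
  2 → host 2  [load 8/11]
  1 → host 2  [load 9/11]
  2 → host 2  [load 11/11]
  4 → host 4 (new)  [load 4/11]
4 hosts opened.

4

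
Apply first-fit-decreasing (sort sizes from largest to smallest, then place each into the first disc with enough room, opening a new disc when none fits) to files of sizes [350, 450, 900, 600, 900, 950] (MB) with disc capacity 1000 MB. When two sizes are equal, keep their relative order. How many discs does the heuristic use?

5

Sorted descending: 950, 900, 900, 600, 450, 350.
  950 → disc 1 (new)  [load 950/1000]
  900 → disc 2 (new)  [load 900/1000]
  900 → disc 3 (new)  [load 900/1000]
  600 → disc 4 (new)  [load 600/1000]
  450 → disc 5 (new)  [load 450/1000]
  350 → disc 4  [load 950/1000]
5 discs opened.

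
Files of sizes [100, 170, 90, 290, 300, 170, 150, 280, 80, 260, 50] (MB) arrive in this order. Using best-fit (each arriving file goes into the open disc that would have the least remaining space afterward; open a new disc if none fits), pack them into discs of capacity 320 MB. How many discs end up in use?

7

  100 → disc 1 (new)  [load 100/320]
  170 → disc 1  [load 270/320]
  90 → disc 2 (new)  [load 90/320]
  290 → disc 3 (new)  [load 290/320]
  300 → disc 4 (new)  [load 300/320]
  170 → disc 2  [load 260/320]
  150 → disc 5 (new)  [load 150/320]
  280 → disc 6 (new)  [load 280/320]
  80 → disc 5  [load 230/320]
  260 → disc 7 (new)  [load 260/320]
  50 → disc 1  [load 320/320]
7 discs opened.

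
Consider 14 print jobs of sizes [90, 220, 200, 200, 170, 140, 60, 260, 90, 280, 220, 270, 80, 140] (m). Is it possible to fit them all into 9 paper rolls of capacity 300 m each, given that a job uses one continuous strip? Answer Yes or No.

Yes

A valid assignment using 9 paper rolls:
  roll 1: 280 = 280
  roll 2: 270 = 270
  roll 3: 260 = 260
  roll 4: 220 + 80 = 300
  roll 5: 220 + 60 = 280
  roll 6: 200 + 90 = 290
  roll 7: 200 + 90 = 290
  roll 8: 170 = 170
  roll 9: 140 + 140 = 280
Every load is within 300 m, so 9 paper rolls suffice.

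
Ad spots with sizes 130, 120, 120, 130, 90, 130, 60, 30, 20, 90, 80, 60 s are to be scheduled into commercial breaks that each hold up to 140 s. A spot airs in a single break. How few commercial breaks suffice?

Total = 130 + 130 + 130 + 120 + 120 + 90 + 90 + 80 + 60 + 60 + 30 + 20 = 1060 s.
Lower bound: ⌈1060/140⌉ = 8 commercial breaks.
A packing using 9 commercial breaks:
  break 1: 130 = 130
  break 2: 130 = 130
  break 3: 130 = 130
  break 4: 120 + 20 = 140
  break 5: 120 = 120
  break 6: 90 + 30 = 120
  break 7: 90 = 90
  break 8: 80 + 60 = 140
  break 9: 60 = 60
No arrangement into 8 commercial breaks stays within capacity, so 9 is optimal.

9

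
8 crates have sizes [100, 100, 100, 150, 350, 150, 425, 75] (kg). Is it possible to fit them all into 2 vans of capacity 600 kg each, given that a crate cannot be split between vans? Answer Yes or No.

No

Total = 1450 kg; ⌈1450/600⌉ = 3.
At least 3 vans are required, but only 2 are allowed.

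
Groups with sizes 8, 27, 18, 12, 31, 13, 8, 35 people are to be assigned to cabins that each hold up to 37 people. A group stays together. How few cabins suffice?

Total = 35 + 31 + 27 + 18 + 13 + 12 + 8 + 8 = 152 people.
Lower bound: ⌈152/37⌉ = 5 cabins.
A packing using 5 cabins:
  cabin 1: 35 = 35
  cabin 2: 31 = 31
  cabin 3: 27 + 8 = 35
  cabin 4: 18 + 13 = 31
  cabin 5: 12 + 8 = 20
This matches the lower bound, so 5 is optimal.

5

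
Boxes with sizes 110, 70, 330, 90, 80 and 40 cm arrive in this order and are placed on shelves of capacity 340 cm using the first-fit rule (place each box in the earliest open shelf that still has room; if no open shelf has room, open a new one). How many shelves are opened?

3

  110 → shelf 1 (new)  [load 110/340]
  70 → shelf 1  [load 180/340]
  330 → shelf 2 (new)  [load 330/340]
  90 → shelf 1  [load 270/340]
  80 → shelf 3 (new)  [load 80/340]
  40 → shelf 1  [load 310/340]
3 shelves opened.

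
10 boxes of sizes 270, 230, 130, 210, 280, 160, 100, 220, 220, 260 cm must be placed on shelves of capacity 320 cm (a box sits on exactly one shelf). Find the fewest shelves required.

8

Total = 280 + 270 + 260 + 230 + 220 + 220 + 210 + 160 + 130 + 100 = 2080 cm.
Lower bound: ⌈2080/320⌉ = 7 shelves.
A packing using 8 shelves:
  shelf 1: 280 = 280
  shelf 2: 270 = 270
  shelf 3: 260 = 260
  shelf 4: 230 = 230
  shelf 5: 220 + 100 = 320
  shelf 6: 220 = 220
  shelf 7: 210 = 210
  shelf 8: 160 + 130 = 290
No arrangement into 7 shelves stays within capacity, so 8 is optimal.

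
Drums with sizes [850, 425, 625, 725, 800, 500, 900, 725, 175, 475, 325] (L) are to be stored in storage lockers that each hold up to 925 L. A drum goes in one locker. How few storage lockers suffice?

Total = 900 + 850 + 800 + 725 + 725 + 625 + 500 + 475 + 425 + 325 + 175 = 6525 L.
Lower bound: ⌈6525/925⌉ = 8 storage lockers.
A packing using 8 storage lockers:
  locker 1: 900 = 900
  locker 2: 850 = 850
  locker 3: 800 = 800
  locker 4: 725 + 175 = 900
  locker 5: 725 = 725
  locker 6: 625 = 625
  locker 7: 500 + 425 = 925
  locker 8: 475 + 325 = 800
This matches the lower bound, so 8 is optimal.

8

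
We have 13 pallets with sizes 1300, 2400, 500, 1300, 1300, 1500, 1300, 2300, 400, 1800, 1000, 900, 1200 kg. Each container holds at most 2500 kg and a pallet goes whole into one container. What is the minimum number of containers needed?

8

Total = 2400 + 2300 + 1800 + 1500 + 1300 + 1300 + 1300 + 1300 + 1200 + 1000 + 900 + 500 + 400 = 17200 kg.
Lower bound: ⌈17200/2500⌉ = 7 containers.
Also, 8 pallets each exceed 1250 kg, and no two of those can share a container, so at least 8 containers are needed.
A packing using 8 containers:
  container 1: 2400 = 2400
  container 2: 2300 = 2300
  container 3: 1800 + 500 = 2300
  container 4: 1500 + 1000 = 2500
  container 5: 1300 + 1200 = 2500
  container 6: 1300 + 900 = 2200
  container 7: 1300 + 400 = 1700
  container 8: 1300 = 1300
This matches the lower bound, so 8 is optimal.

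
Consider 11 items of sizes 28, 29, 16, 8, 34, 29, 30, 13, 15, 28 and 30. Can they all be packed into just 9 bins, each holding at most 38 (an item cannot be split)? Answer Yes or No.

A valid assignment using 9 bins:
  bin 1: 34 = 34
  bin 2: 30 + 8 = 38
  bin 3: 30 = 30
  bin 4: 29 = 29
  bin 5: 29 = 29
  bin 6: 28 = 28
  bin 7: 28 = 28
  bin 8: 16 + 15 = 31
  bin 9: 13 = 13
Every load is within 38, so 9 bins suffice.

Yes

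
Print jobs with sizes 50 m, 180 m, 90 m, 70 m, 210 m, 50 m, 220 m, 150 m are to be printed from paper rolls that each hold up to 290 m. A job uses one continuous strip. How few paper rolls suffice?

Total = 220 + 210 + 180 + 150 + 90 + 70 + 50 + 50 = 1020 m.
Lower bound: ⌈1020/290⌉ = 4 paper rolls.
A packing using 4 paper rolls:
  roll 1: 220 + 70 = 290
  roll 2: 210 + 50 = 260
  roll 3: 180 + 90 = 270
  roll 4: 150 + 50 = 200
This matches the lower bound, so 4 is optimal.

4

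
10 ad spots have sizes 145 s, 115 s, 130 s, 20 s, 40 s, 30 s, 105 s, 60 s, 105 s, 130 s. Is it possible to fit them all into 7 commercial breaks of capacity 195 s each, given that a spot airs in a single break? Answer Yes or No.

Yes

A valid assignment using 6 commercial breaks:
  break 1: 145 + 40 = 185
  break 2: 130 + 60 = 190
  break 3: 130 + 30 + 20 = 180
  break 4: 115 = 115
  break 5: 105 = 105
  break 6: 105 = 105
That uses only 6 ≤ 7, so 7 commercial breaks are enough.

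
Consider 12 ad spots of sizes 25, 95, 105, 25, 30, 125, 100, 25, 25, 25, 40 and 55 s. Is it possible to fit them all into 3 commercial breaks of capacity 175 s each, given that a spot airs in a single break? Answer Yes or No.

Total = 675 s; ⌈675/175⌉ = 4.
At least 4 commercial breaks are required, but only 3 are allowed.

No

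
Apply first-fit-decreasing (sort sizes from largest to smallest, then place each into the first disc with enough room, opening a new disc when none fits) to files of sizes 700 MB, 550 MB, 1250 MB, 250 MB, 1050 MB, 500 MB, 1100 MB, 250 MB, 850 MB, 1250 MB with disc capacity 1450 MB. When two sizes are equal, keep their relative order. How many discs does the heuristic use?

Sorted descending: 1250, 1250, 1100, 1050, 850, 700, 550, 500, 250, 250.
  1250 → disc 1 (new)  [load 1250/1450]
  1250 → disc 2 (new)  [load 1250/1450]
  1100 → disc 3 (new)  [load 1100/1450]
  1050 → disc 4 (new)  [load 1050/1450]
  850 → disc 5 (new)  [load 850/1450]
  700 → disc 6 (new)  [load 700/1450]
  550 → disc 5  [load 1400/1450]
  500 → disc 6  [load 1200/1450]
  250 → disc 3  [load 1350/1450]
  250 → disc 4  [load 1300/1450]
6 discs opened.

6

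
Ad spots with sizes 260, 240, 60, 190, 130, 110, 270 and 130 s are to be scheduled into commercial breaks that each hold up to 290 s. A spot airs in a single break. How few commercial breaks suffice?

Total = 270 + 260 + 240 + 190 + 130 + 130 + 110 + 60 = 1390 s.
Lower bound: ⌈1390/290⌉ = 5 commercial breaks.
A packing using 6 commercial breaks:
  break 1: 270 = 270
  break 2: 260 = 260
  break 3: 240 = 240
  break 4: 190 + 60 = 250
  break 5: 130 + 130 = 260
  break 6: 110 = 110
No arrangement into 5 commercial breaks stays within capacity, so 6 is optimal.

6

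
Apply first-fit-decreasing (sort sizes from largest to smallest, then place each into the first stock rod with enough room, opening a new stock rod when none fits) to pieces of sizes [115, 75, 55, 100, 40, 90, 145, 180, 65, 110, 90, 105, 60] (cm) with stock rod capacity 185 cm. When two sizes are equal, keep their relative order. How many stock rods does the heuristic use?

Sorted descending: 180, 145, 115, 110, 105, 100, 90, 90, 75, 65, 60, 55, 40.
  180 → stock rod 1 (new)  [load 180/185]
  145 → stock rod 2 (new)  [load 145/185]
  115 → stock rod 3 (new)  [load 115/185]
  110 → stock rod 4 (new)  [load 110/185]
  105 → stock rod 5 (new)  [load 105/185]
  100 → stock rod 6 (new)  [load 100/185]
  90 → stock rod 7 (new)  [load 90/185]
  90 → stock rod 7  [load 180/185]
  75 → stock rod 4  [load 185/185]
  65 → stock rod 3  [load 180/185]
  60 → stock rod 5  [load 165/185]
  55 → stock rod 6  [load 155/185]
  40 → stock rod 2  [load 185/185]
7 stock rods opened.

7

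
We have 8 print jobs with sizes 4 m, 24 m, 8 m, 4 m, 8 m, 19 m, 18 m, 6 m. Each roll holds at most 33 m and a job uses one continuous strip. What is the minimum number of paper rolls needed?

Total = 24 + 19 + 18 + 8 + 8 + 6 + 4 + 4 = 91 m.
Lower bound: ⌈91/33⌉ = 3 paper rolls.
A packing using 3 paper rolls:
  roll 1: 24 + 8 = 32
  roll 2: 19 + 8 + 6 = 33
  roll 3: 18 + 4 + 4 = 26
This matches the lower bound, so 3 is optimal.

3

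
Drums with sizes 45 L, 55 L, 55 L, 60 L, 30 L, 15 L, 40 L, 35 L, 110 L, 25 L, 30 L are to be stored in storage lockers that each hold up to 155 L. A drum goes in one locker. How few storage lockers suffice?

Total = 110 + 60 + 55 + 55 + 45 + 40 + 35 + 30 + 30 + 25 + 15 = 500 L.
Lower bound: ⌈500/155⌉ = 4 storage lockers.
A packing using 4 storage lockers:
  locker 1: 110 + 45 = 155
  locker 2: 60 + 55 + 40 = 155
  locker 3: 55 + 35 + 30 + 30 = 150
  locker 4: 25 + 15 = 40
This matches the lower bound, so 4 is optimal.

4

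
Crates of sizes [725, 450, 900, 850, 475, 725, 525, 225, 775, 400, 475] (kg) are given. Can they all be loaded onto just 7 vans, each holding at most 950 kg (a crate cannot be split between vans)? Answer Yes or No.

Total = 6525 kg; ⌈6525/950⌉ = 7.
The bound of 7 does not rule out 7, but exhaustive search shows no assignment into 7 vans of capacity 950 kg exists — the minimum is 8.

No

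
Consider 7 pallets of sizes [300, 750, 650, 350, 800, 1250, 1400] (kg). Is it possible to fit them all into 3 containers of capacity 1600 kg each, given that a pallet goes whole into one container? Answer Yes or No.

Total = 5500 kg; ⌈5500/1600⌉ = 4.
At least 4 containers are required, but only 3 are allowed.

No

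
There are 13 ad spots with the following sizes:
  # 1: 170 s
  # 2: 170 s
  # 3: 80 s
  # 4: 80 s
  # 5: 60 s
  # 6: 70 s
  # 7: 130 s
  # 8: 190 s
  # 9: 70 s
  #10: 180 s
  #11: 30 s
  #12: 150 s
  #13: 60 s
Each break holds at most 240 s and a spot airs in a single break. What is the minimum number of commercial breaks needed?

Total = 190 + 180 + 170 + 170 + 150 + 130 + 80 + 80 + 70 + 70 + 60 + 60 + 30 = 1440 s.
Lower bound: ⌈1440/240⌉ = 6 commercial breaks.
A packing using 7 commercial breaks:
  break 1: 190 + 30 = 220
  break 2: 180 + 60 = 240
  break 3: 170 + 70 = 240
  break 4: 170 + 70 = 240
  break 5: 150 + 80 = 230
  break 6: 130 + 80 = 210
  break 7: 60 = 60
No arrangement into 6 commercial breaks stays within capacity, so 7 is optimal.

7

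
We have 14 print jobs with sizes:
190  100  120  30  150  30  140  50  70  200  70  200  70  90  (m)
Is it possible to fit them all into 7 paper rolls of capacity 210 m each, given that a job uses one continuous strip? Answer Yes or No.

No

Total = 1510 m; ⌈1510/210⌉ = 8.
At least 8 paper rolls are required, but only 7 are allowed.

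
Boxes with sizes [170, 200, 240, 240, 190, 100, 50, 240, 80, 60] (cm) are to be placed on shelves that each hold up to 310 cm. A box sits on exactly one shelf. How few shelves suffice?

6

Total = 240 + 240 + 240 + 200 + 190 + 170 + 100 + 80 + 60 + 50 = 1570 cm.
Lower bound: ⌈1570/310⌉ = 6 shelves.
A packing using 6 shelves:
  shelf 1: 240 + 60 = 300
  shelf 2: 240 + 50 = 290
  shelf 3: 240 = 240
  shelf 4: 200 + 100 = 300
  shelf 5: 190 + 80 = 270
  shelf 6: 170 = 170
This matches the lower bound, so 6 is optimal.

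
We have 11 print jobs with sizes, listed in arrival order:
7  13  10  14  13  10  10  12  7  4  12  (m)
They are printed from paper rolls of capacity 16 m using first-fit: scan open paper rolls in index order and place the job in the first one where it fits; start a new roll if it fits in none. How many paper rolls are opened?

9

  7 → roll 1 (new)  [load 7/16]
  13 → roll 2 (new)  [load 13/16]
  10 → roll 3 (new)  [load 10/16]
  14 → roll 4 (new)  [load 14/16]
  13 → roll 5 (new)  [load 13/16]
  10 → roll 6 (new)  [load 10/16]
  10 → roll 7 (new)  [load 10/16]
  12 → roll 8 (new)  [load 12/16]
  7 → roll 1  [load 14/16]
  4 → roll 3  [load 14/16]
  12 → roll 9 (new)  [load 12/16]
9 paper rolls opened.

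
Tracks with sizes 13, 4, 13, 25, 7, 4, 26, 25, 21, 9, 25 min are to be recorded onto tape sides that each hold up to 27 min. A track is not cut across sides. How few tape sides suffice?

Total = 26 + 25 + 25 + 25 + 21 + 13 + 13 + 9 + 7 + 4 + 4 = 172 min.
Lower bound: ⌈172/27⌉ = 7 tape sides.
A packing using 7 tape sides:
  side 1: 26 = 26
  side 2: 25 = 25
  side 3: 25 = 25
  side 4: 25 = 25
  side 5: 21 + 4 = 25
  side 6: 13 + 13 = 26
  side 7: 9 + 7 + 4 = 20
This matches the lower bound, so 7 is optimal.

7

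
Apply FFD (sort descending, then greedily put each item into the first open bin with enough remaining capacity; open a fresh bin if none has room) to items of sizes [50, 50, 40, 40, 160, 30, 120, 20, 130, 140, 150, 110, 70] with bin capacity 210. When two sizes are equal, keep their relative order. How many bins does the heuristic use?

Sorted descending: 160, 150, 140, 130, 120, 110, 70, 50, 50, 40, 40, 30, 20.
  160 → bin 1 (new)  [load 160/210]
  150 → bin 2 (new)  [load 150/210]
  140 → bin 3 (new)  [load 140/210]
  130 → bin 4 (new)  [load 130/210]
  120 → bin 5 (new)  [load 120/210]
  110 → bin 6 (new)  [load 110/210]
  70 → bin 3  [load 210/210]
  50 → bin 1  [load 210/210]
  50 → bin 2  [load 200/210]
  40 → bin 4  [load 170/210]
  40 → bin 4  [load 210/210]
  30 → bin 5  [load 150/210]
  20 → bin 5  [load 170/210]
6 bins opened.

6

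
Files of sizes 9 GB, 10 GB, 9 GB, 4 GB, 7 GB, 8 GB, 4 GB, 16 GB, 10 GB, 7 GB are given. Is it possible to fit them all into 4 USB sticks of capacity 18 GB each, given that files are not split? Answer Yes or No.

No

Total = 84 GB; ⌈84/18⌉ = 5.
At least 5 USB sticks are required, but only 4 are allowed.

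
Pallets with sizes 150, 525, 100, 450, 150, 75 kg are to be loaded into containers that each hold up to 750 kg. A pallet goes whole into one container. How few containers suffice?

Total = 525 + 450 + 150 + 150 + 100 + 75 = 1450 kg.
Lower bound: ⌈1450/750⌉ = 2 containers.
A packing using 2 containers:
  container 1: 525 + 150 + 75 = 750
  container 2: 450 + 150 + 100 = 700
This matches the lower bound, so 2 is optimal.

2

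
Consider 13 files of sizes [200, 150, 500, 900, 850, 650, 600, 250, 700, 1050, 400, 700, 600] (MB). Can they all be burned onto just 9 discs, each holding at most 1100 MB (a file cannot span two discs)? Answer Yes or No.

A valid assignment using 8 discs:
  disc 1: 1050 = 1050
  disc 2: 900 + 200 = 1100
  disc 3: 850 + 250 = 1100
  disc 4: 700 + 400 = 1100
  disc 5: 700 + 150 = 850
  disc 6: 650 = 650
  disc 7: 600 + 500 = 1100
  disc 8: 600 = 600
That uses only 8 ≤ 9, so 9 discs are enough.

Yes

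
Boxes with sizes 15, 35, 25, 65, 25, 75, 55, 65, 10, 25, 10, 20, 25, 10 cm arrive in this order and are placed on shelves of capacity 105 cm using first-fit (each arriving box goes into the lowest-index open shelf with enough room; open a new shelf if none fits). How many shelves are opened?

5

  15 → shelf 1 (new)  [load 15/105]
  35 → shelf 1  [load 50/105]
  25 → shelf 1  [load 75/105]
  65 → shelf 2 (new)  [load 65/105]
  25 → shelf 1  [load 100/105]
  75 → shelf 3 (new)  [load 75/105]
  55 → shelf 4 (new)  [load 55/105]
  65 → shelf 5 (new)  [load 65/105]
  10 → shelf 2  [load 75/105]
  25 → shelf 2  [load 100/105]
  10 → shelf 3  [load 85/105]
  20 → shelf 3  [load 105/105]
  25 → shelf 4  [load 80/105]
  10 → shelf 4  [load 90/105]
5 shelves opened.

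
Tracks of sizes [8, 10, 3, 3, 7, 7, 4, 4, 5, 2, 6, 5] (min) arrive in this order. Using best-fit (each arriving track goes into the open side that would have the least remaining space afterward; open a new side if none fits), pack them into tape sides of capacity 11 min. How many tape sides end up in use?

  8 → side 1 (new)  [load 8/11]
  10 → side 2 (new)  [load 10/11]
  3 → side 1  [load 11/11]
  3 → side 3 (new)  [load 3/11]
  7 → side 3  [load 10/11]
  7 → side 4 (new)  [load 7/11]
  4 → side 4  [load 11/11]
  4 → side 5 (new)  [load 4/11]
  5 → side 5  [load 9/11]
  2 → side 5  [load 11/11]
  6 → side 6 (new)  [load 6/11]
  5 → side 6  [load 11/11]
6 tape sides opened.

6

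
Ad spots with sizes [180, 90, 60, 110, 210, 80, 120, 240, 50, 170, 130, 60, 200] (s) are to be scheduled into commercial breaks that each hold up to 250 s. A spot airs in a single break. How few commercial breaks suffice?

Total = 240 + 210 + 200 + 180 + 170 + 130 + 120 + 110 + 90 + 80 + 60 + 60 + 50 = 1700 s.
Lower bound: ⌈1700/250⌉ = 7 commercial breaks.
A packing using 8 commercial breaks:
  break 1: 240 = 240
  break 2: 210 = 210
  break 3: 200 + 50 = 250
  break 4: 180 + 60 = 240
  break 5: 170 + 80 = 250
  break 6: 130 + 120 = 250
  break 7: 110 + 90 = 200
  break 8: 60 = 60
No arrangement into 7 commercial breaks stays within capacity, so 8 is optimal.

8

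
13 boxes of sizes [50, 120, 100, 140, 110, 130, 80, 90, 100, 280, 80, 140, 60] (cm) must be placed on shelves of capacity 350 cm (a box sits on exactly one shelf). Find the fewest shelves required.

Total = 280 + 140 + 140 + 130 + 120 + 110 + 100 + 100 + 90 + 80 + 80 + 60 + 50 = 1480 cm.
Lower bound: ⌈1480/350⌉ = 5 shelves.
A packing using 5 shelves:
  shelf 1: 280 + 60 = 340
  shelf 2: 140 + 140 + 50 = 330
  shelf 3: 130 + 120 + 100 = 350
  shelf 4: 110 + 100 + 90 = 300
  shelf 5: 80 + 80 = 160
This matches the lower bound, so 5 is optimal.

5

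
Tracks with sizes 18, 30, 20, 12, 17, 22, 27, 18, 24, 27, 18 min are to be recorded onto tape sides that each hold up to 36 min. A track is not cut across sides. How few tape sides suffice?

8

Total = 30 + 27 + 27 + 24 + 22 + 20 + 18 + 18 + 18 + 17 + 12 = 233 min.
Lower bound: ⌈233/36⌉ = 7 tape sides.
A packing using 8 tape sides:
  side 1: 30 = 30
  side 2: 27 = 27
  side 3: 27 = 27
  side 4: 24 + 12 = 36
  side 5: 22 = 22
  side 6: 20 = 20
  side 7: 18 + 18 = 36
  side 8: 18 + 17 = 35
No arrangement into 7 tape sides stays within capacity, so 8 is optimal.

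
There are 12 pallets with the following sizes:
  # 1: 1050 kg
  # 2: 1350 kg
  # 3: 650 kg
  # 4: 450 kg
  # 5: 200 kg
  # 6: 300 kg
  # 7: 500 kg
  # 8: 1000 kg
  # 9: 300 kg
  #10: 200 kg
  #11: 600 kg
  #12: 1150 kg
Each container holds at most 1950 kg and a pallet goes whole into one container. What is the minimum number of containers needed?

4

Total = 1350 + 1150 + 1050 + 1000 + 650 + 600 + 500 + 450 + 300 + 300 + 200 + 200 = 7750 kg.
Lower bound: ⌈7750/1950⌉ = 4 containers.
A packing using 4 containers:
  container 1: 1350 + 600 = 1950
  container 2: 1150 + 500 + 300 = 1950
  container 3: 1050 + 650 + 200 = 1900
  container 4: 1000 + 450 + 300 + 200 = 1950
This matches the lower bound, so 4 is optimal.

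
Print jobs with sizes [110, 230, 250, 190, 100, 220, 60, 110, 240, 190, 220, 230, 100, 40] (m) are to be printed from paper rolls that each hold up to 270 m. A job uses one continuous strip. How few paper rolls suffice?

10

Total = 250 + 240 + 230 + 230 + 220 + 220 + 190 + 190 + 110 + 110 + 100 + 100 + 60 + 40 = 2290 m.
Lower bound: ⌈2290/270⌉ = 9 paper rolls.
A packing using 10 paper rolls:
  roll 1: 250 = 250
  roll 2: 240 = 240
  roll 3: 230 + 40 = 270
  roll 4: 230 = 230
  roll 5: 220 = 220
  roll 6: 220 = 220
  roll 7: 190 + 60 = 250
  roll 8: 190 = 190
  roll 9: 110 + 110 = 220
  roll 10: 100 + 100 = 200
No arrangement into 9 paper rolls stays within capacity, so 10 is optimal.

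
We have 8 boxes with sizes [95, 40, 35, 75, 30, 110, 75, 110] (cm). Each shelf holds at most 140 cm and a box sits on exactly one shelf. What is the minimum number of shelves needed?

5

Total = 110 + 110 + 95 + 75 + 75 + 40 + 35 + 30 = 570 cm.
Lower bound: ⌈570/140⌉ = 5 shelves.
A packing using 5 shelves:
  shelf 1: 110 + 30 = 140
  shelf 2: 110 = 110
  shelf 3: 95 + 40 = 135
  shelf 4: 75 + 35 = 110
  shelf 5: 75 = 75
This matches the lower bound, so 5 is optimal.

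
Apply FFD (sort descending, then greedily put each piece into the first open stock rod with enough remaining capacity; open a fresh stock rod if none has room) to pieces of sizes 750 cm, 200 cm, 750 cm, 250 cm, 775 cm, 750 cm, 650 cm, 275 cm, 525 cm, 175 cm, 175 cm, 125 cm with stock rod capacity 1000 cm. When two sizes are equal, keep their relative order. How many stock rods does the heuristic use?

Sorted descending: 775, 750, 750, 750, 650, 525, 275, 250, 200, 175, 175, 125.
  775 → stock rod 1 (new)  [load 775/1000]
  750 → stock rod 2 (new)  [load 750/1000]
  750 → stock rod 3 (new)  [load 750/1000]
  750 → stock rod 4 (new)  [load 750/1000]
  650 → stock rod 5 (new)  [load 650/1000]
  525 → stock rod 6 (new)  [load 525/1000]
  275 → stock rod 5  [load 925/1000]
  250 → stock rod 2  [load 1000/1000]
  200 → stock rod 1  [load 975/1000]
  175 → stock rod 3  [load 925/1000]
  175 → stock rod 4  [load 925/1000]
  125 → stock rod 6  [load 650/1000]
6 stock rods opened.

6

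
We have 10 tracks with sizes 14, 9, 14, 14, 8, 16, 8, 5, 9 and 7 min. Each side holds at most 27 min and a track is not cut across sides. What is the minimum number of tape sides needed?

Total = 16 + 14 + 14 + 14 + 9 + 9 + 8 + 8 + 7 + 5 = 104 min.
Lower bound: ⌈104/27⌉ = 4 tape sides.
A packing using 5 tape sides:
  side 1: 16 + 9 = 25
  side 2: 14 + 9 = 23
  side 3: 14 + 8 + 5 = 27
  side 4: 14 + 8 = 22
  side 5: 7 = 7
No arrangement into 4 tape sides stays within capacity, so 5 is optimal.

5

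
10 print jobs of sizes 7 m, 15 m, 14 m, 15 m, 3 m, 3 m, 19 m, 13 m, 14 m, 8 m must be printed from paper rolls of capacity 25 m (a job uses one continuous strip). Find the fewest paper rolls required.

Total = 19 + 15 + 15 + 14 + 14 + 13 + 8 + 7 + 3 + 3 = 111 m.
Lower bound: ⌈111/25⌉ = 5 paper rolls.
Also, 6 print jobs each exceed 25/2 m, and no two of those can share a roll, so at least 6 paper rolls are needed.
A packing using 6 paper rolls:
  roll 1: 19 + 3 + 3 = 25
  roll 2: 15 + 8 = 23
  roll 3: 15 + 7 = 22
  roll 4: 14 = 14
  roll 5: 14 = 14
  roll 6: 13 = 13
This matches the lower bound, so 6 is optimal.

6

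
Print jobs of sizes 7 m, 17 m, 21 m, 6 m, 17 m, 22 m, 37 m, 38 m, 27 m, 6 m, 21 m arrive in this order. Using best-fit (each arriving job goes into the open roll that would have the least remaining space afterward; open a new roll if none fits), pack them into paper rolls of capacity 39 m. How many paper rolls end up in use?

7

  7 → roll 1 (new)  [load 7/39]
  17 → roll 1  [load 24/39]
  21 → roll 2 (new)  [load 21/39]
  6 → roll 1  [load 30/39]
  17 → roll 2  [load 38/39]
  22 → roll 3 (new)  [load 22/39]
  37 → roll 4 (new)  [load 37/39]
  38 → roll 5 (new)  [load 38/39]
  27 → roll 6 (new)  [load 27/39]
  6 → roll 1  [load 36/39]
  21 → roll 7 (new)  [load 21/39]
7 paper rolls opened.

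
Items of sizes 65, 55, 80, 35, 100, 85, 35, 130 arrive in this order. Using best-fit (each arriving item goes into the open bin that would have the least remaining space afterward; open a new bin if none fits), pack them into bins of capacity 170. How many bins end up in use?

  65 → bin 1 (new)  [load 65/170]
  55 → bin 1  [load 120/170]
  80 → bin 2 (new)  [load 80/170]
  35 → bin 1  [load 155/170]
  100 → bin 3 (new)  [load 100/170]
  85 → bin 2  [load 165/170]
  35 → bin 3  [load 135/170]
  130 → bin 4 (new)  [load 130/170]
4 bins opened.

4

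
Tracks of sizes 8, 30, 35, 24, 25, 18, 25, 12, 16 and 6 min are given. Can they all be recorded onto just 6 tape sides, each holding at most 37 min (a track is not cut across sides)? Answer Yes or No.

A valid assignment using 6 tape sides:
  side 1: 35 = 35
  side 2: 30 + 6 = 36
  side 3: 25 + 12 = 37
  side 4: 25 + 8 = 33
  side 5: 24 = 24
  side 6: 18 + 16 = 34
Every load is within 37 min, so 6 tape sides suffice.

Yes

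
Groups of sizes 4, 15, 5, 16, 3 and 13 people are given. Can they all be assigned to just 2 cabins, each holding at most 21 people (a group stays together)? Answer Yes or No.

No

Total = 56 people; ⌈56/21⌉ = 3.
At least 3 cabins are required, but only 2 are allowed.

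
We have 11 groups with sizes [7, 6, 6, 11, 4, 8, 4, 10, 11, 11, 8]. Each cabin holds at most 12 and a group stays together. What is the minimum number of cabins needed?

8

Total = 11 + 11 + 11 + 10 + 8 + 8 + 7 + 6 + 6 + 4 + 4 = 86.
Lower bound: ⌈86/12⌉ = 8 cabins.
A packing using 8 cabins:
  cabin 1: 11 = 11
  cabin 2: 11 = 11
  cabin 3: 11 = 11
  cabin 4: 10 = 10
  cabin 5: 8 + 4 = 12
  cabin 6: 8 + 4 = 12
  cabin 7: 7 = 7
  cabin 8: 6 + 6 = 12
This matches the lower bound, so 8 is optimal.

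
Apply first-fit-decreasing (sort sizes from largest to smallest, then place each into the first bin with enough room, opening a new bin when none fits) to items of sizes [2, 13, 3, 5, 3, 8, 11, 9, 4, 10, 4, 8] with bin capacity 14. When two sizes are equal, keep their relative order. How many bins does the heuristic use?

Sorted descending: 13, 11, 10, 9, 8, 8, 5, 4, 4, 3, 3, 2.
  13 → bin 1 (new)  [load 13/14]
  11 → bin 2 (new)  [load 11/14]
  10 → bin 3 (new)  [load 10/14]
  9 → bin 4 (new)  [load 9/14]
  8 → bin 5 (new)  [load 8/14]
  8 → bin 6 (new)  [load 8/14]
  5 → bin 4  [load 14/14]
  4 → bin 3  [load 14/14]
  4 → bin 5  [load 12/14]
  3 → bin 2  [load 14/14]
  3 → bin 6  [load 11/14]
  2 → bin 5  [load 14/14]
6 bins opened.

6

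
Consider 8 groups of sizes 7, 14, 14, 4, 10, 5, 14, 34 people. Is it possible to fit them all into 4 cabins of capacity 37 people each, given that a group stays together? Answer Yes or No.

A valid assignment using 3 cabins:
  cabin 1: 34 = 34
  cabin 2: 14 + 14 + 7 = 35
  cabin 3: 14 + 10 + 5 + 4 = 33
That uses only 3 ≤ 4, so 4 cabins are enough.

Yes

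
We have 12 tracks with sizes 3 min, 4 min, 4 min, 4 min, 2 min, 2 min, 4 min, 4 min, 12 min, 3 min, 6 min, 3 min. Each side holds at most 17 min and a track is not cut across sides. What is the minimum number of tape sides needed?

3

Total = 12 + 6 + 4 + 4 + 4 + 4 + 4 + 3 + 3 + 3 + 2 + 2 = 51 min.
Lower bound: ⌈51/17⌉ = 3 tape sides.
A packing using 3 tape sides:
  side 1: 12 + 3 + 2 = 17
  side 2: 6 + 4 + 4 + 3 = 17
  side 3: 4 + 4 + 4 + 3 + 2 = 17
This matches the lower bound, so 3 is optimal.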